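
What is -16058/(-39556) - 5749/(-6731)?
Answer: 5411191/4294378 ≈ 1.2601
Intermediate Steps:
-16058/(-39556) - 5749/(-6731) = -16058*(-1/39556) - 5749*(-1/6731) = 259/638 + 5749/6731 = 5411191/4294378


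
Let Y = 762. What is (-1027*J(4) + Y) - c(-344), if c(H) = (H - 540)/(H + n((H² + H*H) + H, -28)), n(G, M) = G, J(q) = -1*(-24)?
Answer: -1409178235/58996 ≈ -23886.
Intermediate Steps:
J(q) = 24
c(H) = (-540 + H)/(2*H + 2*H²) (c(H) = (H - 540)/(H + ((H² + H*H) + H)) = (-540 + H)/(H + ((H² + H²) + H)) = (-540 + H)/(H + (2*H² + H)) = (-540 + H)/(H + (H + 2*H²)) = (-540 + H)/(2*H + 2*H²))
(-1027*J(4) + Y) - c(-344) = (-1027*24 + 762) - (-540 - 344)/(2*(-344)*(1 - 344)) = (-24648 + 762) - (-1)*(-884)/(2*344*(-343)) = -23886 - (-1)*(-1)*(-884)/(2*344*343) = -23886 - 1*(-221/58996) = -23886 + 221/58996 = -1409178235/58996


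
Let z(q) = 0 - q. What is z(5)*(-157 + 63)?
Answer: 470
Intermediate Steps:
z(q) = -q
z(5)*(-157 + 63) = (-1*5)*(-157 + 63) = -5*(-94) = 470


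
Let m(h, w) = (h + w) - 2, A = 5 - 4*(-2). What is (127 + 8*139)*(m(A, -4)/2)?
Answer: 8673/2 ≈ 4336.5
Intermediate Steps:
A = 13 (A = 5 + 8 = 13)
m(h, w) = -2 + h + w
(127 + 8*139)*(m(A, -4)/2) = (127 + 8*139)*((-2 + 13 - 4)/2) = (127 + 1112)*(7*(1/2)) = 1239*(7/2) = 8673/2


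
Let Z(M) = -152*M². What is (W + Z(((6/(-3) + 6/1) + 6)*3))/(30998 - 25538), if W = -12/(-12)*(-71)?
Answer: -19553/780 ≈ -25.068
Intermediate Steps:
W = -71 (W = -12*(-1/12)*(-71) = 1*(-71) = -71)
(W + Z(((6/(-3) + 6/1) + 6)*3))/(30998 - 25538) = (-71 - 152*9*((6/(-3) + 6/1) + 6)²)/(30998 - 25538) = (-71 - 152*9*((6*(-⅓) + 6*1) + 6)²)/5460 = (-71 - 152*9*((-2 + 6) + 6)²)*(1/5460) = (-71 - 152*9*(4 + 6)²)*(1/5460) = (-71 - 152*(10*3)²)*(1/5460) = (-71 - 152*30²)*(1/5460) = (-71 - 152*900)*(1/5460) = (-71 - 136800)*(1/5460) = -136871*1/5460 = -19553/780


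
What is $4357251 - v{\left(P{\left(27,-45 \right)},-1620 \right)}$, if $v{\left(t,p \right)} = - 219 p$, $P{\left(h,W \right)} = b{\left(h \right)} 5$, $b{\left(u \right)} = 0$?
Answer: $4002471$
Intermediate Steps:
$P{\left(h,W \right)} = 0$ ($P{\left(h,W \right)} = 0 \cdot 5 = 0$)
$4357251 - v{\left(P{\left(27,-45 \right)},-1620 \right)} = 4357251 - \left(-219\right) \left(-1620\right) = 4357251 - 354780 = 4002471$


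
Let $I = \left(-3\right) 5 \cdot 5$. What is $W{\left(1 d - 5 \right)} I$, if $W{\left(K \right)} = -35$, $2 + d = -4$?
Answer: $2625$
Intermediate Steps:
$d = -6$ ($d = -2 - 4 = -6$)
$I = -75$ ($I = \left(-15\right) 5 = -75$)
$W{\left(1 d - 5 \right)} I = \left(-35\right) \left(-75\right) = 2625$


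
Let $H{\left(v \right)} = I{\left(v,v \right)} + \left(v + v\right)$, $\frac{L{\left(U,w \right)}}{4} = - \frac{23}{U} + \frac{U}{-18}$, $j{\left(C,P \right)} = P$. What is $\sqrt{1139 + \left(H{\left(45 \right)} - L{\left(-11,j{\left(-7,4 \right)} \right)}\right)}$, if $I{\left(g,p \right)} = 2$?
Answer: $\frac{\sqrt{1328789}}{33} \approx 34.931$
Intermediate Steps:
$L{\left(U,w \right)} = - \frac{92}{U} - \frac{2 U}{9}$ ($L{\left(U,w \right)} = 4 \left(- \frac{23}{U} + \frac{U}{-18}\right) = 4 \left(- \frac{23}{U} + U \left(- \frac{1}{18}\right)\right) = 4 \left(- \frac{23}{U} - \frac{U}{18}\right) = - \frac{92}{U} - \frac{2 U}{9}$)
$H{\left(v \right)} = 2 + 2 v$ ($H{\left(v \right)} = 2 + \left(v + v\right) = 2 + 2 v$)
$\sqrt{1139 + \left(H{\left(45 \right)} - L{\left(-11,j{\left(-7,4 \right)} \right)}\right)} = \sqrt{1139 - \left(-92 + \frac{22}{9} + \frac{92}{11}\right)} = \sqrt{1139 + \left(\left(2 + 90\right) - \left(\left(-92\right) \left(- \frac{1}{11}\right) + \frac{22}{9}\right)\right)} = \sqrt{1139 + \left(92 - \left(\frac{92}{11} + \frac{22}{9}\right)\right)} = \sqrt{1139 + \left(92 - \frac{1070}{99}\right)} = \sqrt{1139 + \frac{8038}{99}} = \sqrt{\frac{120799}{99}} = \frac{\sqrt{1328789}}{33}$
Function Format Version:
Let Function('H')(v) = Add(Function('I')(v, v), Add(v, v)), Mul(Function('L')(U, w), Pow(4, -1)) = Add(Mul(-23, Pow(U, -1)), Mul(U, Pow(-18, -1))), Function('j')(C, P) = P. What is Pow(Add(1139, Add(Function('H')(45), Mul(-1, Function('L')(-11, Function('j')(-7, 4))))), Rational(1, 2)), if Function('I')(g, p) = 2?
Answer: Mul(Rational(1, 33), Pow(1328789, Rational(1, 2))) ≈ 34.931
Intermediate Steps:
Function('L')(U, w) = Add(Mul(-92, Pow(U, -1)), Mul(Rational(-2, 9), U)) (Function('L')(U, w) = Mul(4, Add(Mul(-23, Pow(U, -1)), Mul(U, Pow(-18, -1)))) = Mul(4, Add(Mul(-23, Pow(U, -1)), Mul(U, Rational(-1, 18)))) = Mul(4, Add(Mul(-23, Pow(U, -1)), Mul(Rational(-1, 18), U))) = Add(Mul(-92, Pow(U, -1)), Mul(Rational(-2, 9), U)))
Function('H')(v) = Add(2, Mul(2, v)) (Function('H')(v) = Add(2, Add(v, v)) = Add(2, Mul(2, v)))
Pow(Add(1139, Add(Function('H')(45), Mul(-1, Function('L')(-11, Function('j')(-7, 4))))), Rational(1, 2)) = Pow(Add(1139, Add(Add(2, Mul(2, 45)), Mul(-1, Add(Mul(-92, Pow(-11, -1)), Mul(Rational(-2, 9), -11))))), Rational(1, 2)) = Pow(Add(1139, Add(Add(2, 90), Mul(-1, Add(Mul(-92, Rational(-1, 11)), Rational(22, 9))))), Rational(1, 2)) = Pow(Add(1139, Add(92, Mul(-1, Add(Rational(92, 11), Rational(22, 9))))), Rational(1, 2)) = Pow(Add(1139, Add(92, Mul(-1, Rational(1070, 99)))), Rational(1, 2)) = Pow(Add(1139, Add(92, Rational(-1070, 99))), Rational(1, 2)) = Pow(Add(1139, Rational(8038, 99)), Rational(1, 2)) = Pow(Rational(120799, 99), Rational(1, 2)) = Mul(Rational(1, 33), Pow(1328789, Rational(1, 2)))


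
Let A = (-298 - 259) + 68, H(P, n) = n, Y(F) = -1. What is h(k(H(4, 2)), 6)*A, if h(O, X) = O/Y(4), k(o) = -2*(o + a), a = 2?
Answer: -3912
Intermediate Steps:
A = -489 (A = -557 + 68 = -489)
k(o) = -4 - 2*o (k(o) = -2*(o + 2) = -2*(2 + o) = -4 - 2*o)
h(O, X) = -O (h(O, X) = O/(-1) = O*(-1) = -O)
h(k(H(4, 2)), 6)*A = -(-4 - 2*2)*(-489) = -(-4 - 4)*(-489) = -1*(-8)*(-489) = 8*(-489) = -3912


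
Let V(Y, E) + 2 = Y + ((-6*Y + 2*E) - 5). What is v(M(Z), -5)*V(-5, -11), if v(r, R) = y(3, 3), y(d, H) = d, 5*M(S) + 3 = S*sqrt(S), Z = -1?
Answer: -12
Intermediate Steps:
M(S) = -3/5 + S**(3/2)/5 (M(S) = -3/5 + (S*sqrt(S))/5 = -3/5 + S**(3/2)/5)
v(r, R) = 3
V(Y, E) = -7 - 5*Y + 2*E (V(Y, E) = -2 + (Y + ((-6*Y + 2*E) - 5)) = -2 + (Y + (-5 - 6*Y + 2*E)) = -2 + (-5 - 5*Y + 2*E) = -7 - 5*Y + 2*E)
v(M(Z), -5)*V(-5, -11) = 3*(-7 - 5*(-5) + 2*(-11)) = 3*(-7 + 25 - 22) = 3*(-4) = -12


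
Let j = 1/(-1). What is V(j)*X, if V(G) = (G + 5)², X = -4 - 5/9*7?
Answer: -1136/9 ≈ -126.22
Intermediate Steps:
X = -71/9 (X = -4 - 5*⅑*7 = -4 - 5/9*7 = -4 - 35/9 = -71/9 ≈ -7.8889)
j = -1
V(G) = (5 + G)²
V(j)*X = (5 - 1)²*(-71/9) = 4²*(-71/9) = 16*(-71/9) = -1136/9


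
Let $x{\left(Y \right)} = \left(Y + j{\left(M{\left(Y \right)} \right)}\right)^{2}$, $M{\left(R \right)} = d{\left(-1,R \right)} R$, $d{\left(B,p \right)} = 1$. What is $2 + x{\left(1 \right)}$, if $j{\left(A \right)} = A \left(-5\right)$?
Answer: $18$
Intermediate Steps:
$M{\left(R \right)} = R$ ($M{\left(R \right)} = 1 R = R$)
$j{\left(A \right)} = - 5 A$
$x{\left(Y \right)} = 16 Y^{2}$ ($x{\left(Y \right)} = \left(Y - 5 Y\right)^{2} = \left(- 4 Y\right)^{2} = 16 Y^{2}$)
$2 + x{\left(1 \right)} = 2 + 16 \cdot 1^{2} = 2 + 16 \cdot 1 = 2 + 16 = 18$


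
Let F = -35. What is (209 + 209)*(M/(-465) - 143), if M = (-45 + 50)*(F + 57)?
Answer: -5568178/93 ≈ -59873.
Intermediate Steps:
M = 110 (M = (-45 + 50)*(-35 + 57) = 5*22 = 110)
(209 + 209)*(M/(-465) - 143) = (209 + 209)*(110/(-465) - 143) = 418*(110*(-1/465) - 143) = 418*(-22/93 - 143) = 418*(-13321/93) = -5568178/93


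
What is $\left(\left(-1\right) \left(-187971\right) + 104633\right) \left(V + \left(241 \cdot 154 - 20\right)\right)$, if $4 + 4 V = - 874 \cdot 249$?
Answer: $-5065999354$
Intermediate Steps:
$V = - \frac{108815}{2}$ ($V = -1 + \frac{\left(-1\right) 874 \cdot 249}{4} = -1 + \frac{\left(-1\right) 217626}{4} = -1 + \frac{1}{4} \left(-217626\right) = -1 - \frac{108813}{2} = - \frac{108815}{2} \approx -54408.0$)
$\left(\left(-1\right) \left(-187971\right) + 104633\right) \left(V + \left(241 \cdot 154 - 20\right)\right) = \left(\left(-1\right) \left(-187971\right) + 104633\right) \left(- \frac{108815}{2} + \left(241 \cdot 154 - 20\right)\right) = \left(187971 + 104633\right) \left(- \frac{108815}{2} + \left(37114 - 20\right)\right) = 292604 \left(- \frac{108815}{2} + 37094\right) = 292604 \left(- \frac{34627}{2}\right) = -5065999354$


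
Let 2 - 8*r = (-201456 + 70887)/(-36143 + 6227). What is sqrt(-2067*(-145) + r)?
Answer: sqrt(13246162304594)/6648 ≈ 547.46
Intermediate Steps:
r = -23579/79776 (r = 1/4 - (-201456 + 70887)/(8*(-36143 + 6227)) = 1/4 - (-130569)/(8*(-29916)) = 1/4 - (-130569)*(-1)/(8*29916) = 1/4 - 1/8*43523/9972 = 1/4 - 43523/79776 = -23579/79776 ≈ -0.29557)
sqrt(-2067*(-145) + r) = sqrt(-2067*(-145) - 23579/79776) = sqrt(299715 - 23579/79776) = sqrt(23910040261/79776) = sqrt(13246162304594)/6648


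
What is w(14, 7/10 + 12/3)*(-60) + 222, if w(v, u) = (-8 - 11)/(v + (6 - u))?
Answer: 15122/51 ≈ 296.51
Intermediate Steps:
w(v, u) = -19/(6 + v - u)
w(14, 7/10 + 12/3)*(-60) + 222 = (19/(-6 + (7/10 + 12/3) - 1*14))*(-60) + 222 = (19/(-6 + (7*(⅒) + 12*(⅓)) - 14))*(-60) + 222 = (19/(-6 + (7/10 + 4) - 14))*(-60) + 222 = (19/(-6 + 47/10 - 14))*(-60) + 222 = (19/(-153/10))*(-60) + 222 = (19*(-10/153))*(-60) + 222 = -190/153*(-60) + 222 = 3800/51 + 222 = 15122/51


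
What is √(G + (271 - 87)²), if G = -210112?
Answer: 72*I*√34 ≈ 419.83*I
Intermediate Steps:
√(G + (271 - 87)²) = √(-210112 + (271 - 87)²) = √(-210112 + 184²) = √(-210112 + 33856) = √(-176256) = 72*I*√34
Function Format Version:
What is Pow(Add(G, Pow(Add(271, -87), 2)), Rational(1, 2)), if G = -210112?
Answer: Mul(72, I, Pow(34, Rational(1, 2))) ≈ Mul(419.83, I)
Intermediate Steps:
Pow(Add(G, Pow(Add(271, -87), 2)), Rational(1, 2)) = Pow(Add(-210112, Pow(Add(271, -87), 2)), Rational(1, 2)) = Pow(Add(-210112, Pow(184, 2)), Rational(1, 2)) = Pow(Add(-210112, 33856), Rational(1, 2)) = Pow(-176256, Rational(1, 2)) = Mul(72, I, Pow(34, Rational(1, 2)))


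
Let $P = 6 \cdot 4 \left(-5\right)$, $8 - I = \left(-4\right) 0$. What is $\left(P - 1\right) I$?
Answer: $-968$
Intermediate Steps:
$I = 8$ ($I = 8 - \left(-4\right) 0 = 8 - 0 = 8 + 0 = 8$)
$P = -120$ ($P = 24 \left(-5\right) = -120$)
$\left(P - 1\right) I = \left(-120 - 1\right) 8 = \left(-121\right) 8 = -968$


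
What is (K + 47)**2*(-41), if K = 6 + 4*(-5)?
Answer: -44649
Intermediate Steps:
K = -14 (K = 6 - 20 = -14)
(K + 47)**2*(-41) = (-14 + 47)**2*(-41) = 33**2*(-41) = 1089*(-41) = -44649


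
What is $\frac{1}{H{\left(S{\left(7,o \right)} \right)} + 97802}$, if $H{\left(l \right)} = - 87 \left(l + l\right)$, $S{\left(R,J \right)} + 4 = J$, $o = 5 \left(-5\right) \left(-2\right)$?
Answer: $\frac{1}{89798} \approx 1.1136 \cdot 10^{-5}$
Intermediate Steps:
$o = 50$ ($o = \left(-25\right) \left(-2\right) = 50$)
$S{\left(R,J \right)} = -4 + J$
$H{\left(l \right)} = - 174 l$ ($H{\left(l \right)} = - 87 \cdot 2 l = - 174 l$)
$\frac{1}{H{\left(S{\left(7,o \right)} \right)} + 97802} = \frac{1}{- 174 \left(-4 + 50\right) + 97802} = \frac{1}{\left(-174\right) 46 + 97802} = \frac{1}{-8004 + 97802} = \frac{1}{89798}$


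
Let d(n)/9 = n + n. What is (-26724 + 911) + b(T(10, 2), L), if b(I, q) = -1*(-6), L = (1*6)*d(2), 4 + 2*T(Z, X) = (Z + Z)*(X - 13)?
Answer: -25807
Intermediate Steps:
d(n) = 18*n (d(n) = 9*(n + n) = 9*(2*n) = 18*n)
T(Z, X) = -2 + Z*(-13 + X) (T(Z, X) = -2 + ((Z + Z)*(X - 13))/2 = -2 + ((2*Z)*(-13 + X))/2 = -2 + (2*Z*(-13 + X))/2 = -2 + Z*(-13 + X))
L = 216 (L = (1*6)*(18*2) = 6*36 = 216)
b(I, q) = 6
(-26724 + 911) + b(T(10, 2), L) = (-26724 + 911) + 6 = -25813 + 6 = -25807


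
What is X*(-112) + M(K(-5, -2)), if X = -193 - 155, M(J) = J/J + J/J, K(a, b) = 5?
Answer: 38978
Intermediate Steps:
M(J) = 2 (M(J) = 1 + 1 = 2)
X = -348
X*(-112) + M(K(-5, -2)) = -348*(-112) + 2 = 38976 + 2 = 38978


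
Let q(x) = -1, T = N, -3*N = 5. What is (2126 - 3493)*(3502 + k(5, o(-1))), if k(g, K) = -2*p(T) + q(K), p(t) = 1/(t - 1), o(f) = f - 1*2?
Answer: -19147569/4 ≈ -4.7869e+6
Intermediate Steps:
N = -5/3 (N = -⅓*5 = -5/3 ≈ -1.6667)
T = -5/3 ≈ -1.6667
o(f) = -2 + f (o(f) = f - 2 = -2 + f)
p(t) = 1/(-1 + t)
k(g, K) = -¼ (k(g, K) = -2/(-1 - 5/3) - 1 = -2/(-8/3) - 1 = -2*(-3/8) - 1 = ¾ - 1 = -¼)
(2126 - 3493)*(3502 + k(5, o(-1))) = (2126 - 3493)*(3502 - ¼) = -1367*14007/4 = -19147569/4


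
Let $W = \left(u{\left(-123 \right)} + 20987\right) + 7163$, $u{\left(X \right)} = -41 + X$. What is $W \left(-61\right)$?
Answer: $-1707146$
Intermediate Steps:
$W = 27986$ ($W = \left(\left(-41 - 123\right) + 20987\right) + 7163 = \left(-164 + 20987\right) + 7163 = 20823 + 7163 = 27986$)
$W \left(-61\right) = 27986 \left(-61\right) = -1707146$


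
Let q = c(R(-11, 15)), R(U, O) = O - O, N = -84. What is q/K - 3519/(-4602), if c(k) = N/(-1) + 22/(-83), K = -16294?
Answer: 787853123/1037292334 ≈ 0.75953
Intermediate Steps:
R(U, O) = 0
c(k) = 6950/83 (c(k) = -84/(-1) + 22/(-83) = -84*(-1) + 22*(-1/83) = 84 - 22/83 = 6950/83)
q = 6950/83 ≈ 83.735
q/K - 3519/(-4602) = (6950/83)/(-16294) - 3519/(-4602) = (6950/83)*(-1/16294) - 3519*(-1/4602) = -3475/676201 + 1173/1534 = 787853123/1037292334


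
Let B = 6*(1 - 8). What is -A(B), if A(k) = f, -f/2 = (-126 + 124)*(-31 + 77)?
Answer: -184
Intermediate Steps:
B = -42 (B = 6*(-7) = -42)
f = 184 (f = -2*(-126 + 124)*(-31 + 77) = -(-4)*46 = -2*(-92) = 184)
A(k) = 184
-A(B) = -1*184 = -184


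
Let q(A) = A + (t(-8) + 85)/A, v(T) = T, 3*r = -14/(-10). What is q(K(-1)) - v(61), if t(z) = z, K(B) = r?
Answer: 1567/15 ≈ 104.47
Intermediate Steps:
r = 7/15 (r = (-14/(-10))/3 = (-14*(-⅒))/3 = (⅓)*(7/5) = 7/15 ≈ 0.46667)
K(B) = 7/15
q(A) = A + 77/A (q(A) = A + (-8 + 85)/A = A + 77/A)
q(K(-1)) - v(61) = (7/15 + 77/(7/15)) - 1*61 = (7/15 + 77*(15/7)) - 61 = (7/15 + 165) - 61 = 2482/15 - 61 = 1567/15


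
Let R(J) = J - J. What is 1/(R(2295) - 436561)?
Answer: -1/436561 ≈ -2.2906e-6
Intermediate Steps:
R(J) = 0
1/(R(2295) - 436561) = 1/(0 - 436561) = 1/(-436561) = -1/436561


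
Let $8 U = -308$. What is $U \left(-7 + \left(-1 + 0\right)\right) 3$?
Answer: $924$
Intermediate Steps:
$U = - \frac{77}{2}$ ($U = \frac{1}{8} \left(-308\right) = - \frac{77}{2} \approx -38.5$)
$U \left(-7 + \left(-1 + 0\right)\right) 3 = - \frac{77 \left(-7 + \left(-1 + 0\right)\right) 3}{2} = - \frac{77 \left(-7 - 1\right) 3}{2} = - \frac{77 \left(\left(-8\right) 3\right)}{2} = \left(- \frac{77}{2}\right) \left(-24\right) = 924$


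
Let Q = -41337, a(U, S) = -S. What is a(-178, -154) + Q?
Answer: -41183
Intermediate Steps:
a(-178, -154) + Q = -1*(-154) - 41337 = 154 - 41337 = -41183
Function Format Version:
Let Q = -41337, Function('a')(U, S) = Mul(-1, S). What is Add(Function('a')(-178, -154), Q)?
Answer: -41183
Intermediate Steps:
Add(Function('a')(-178, -154), Q) = Add(Mul(-1, -154), -41337) = Add(154, -41337) = -41183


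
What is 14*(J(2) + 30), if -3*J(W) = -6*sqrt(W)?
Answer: 420 + 28*sqrt(2) ≈ 459.60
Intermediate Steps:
J(W) = 2*sqrt(W) (J(W) = -(-2)*sqrt(W) = 2*sqrt(W))
14*(J(2) + 30) = 14*(2*sqrt(2) + 30) = 14*(30 + 2*sqrt(2)) = 420 + 28*sqrt(2)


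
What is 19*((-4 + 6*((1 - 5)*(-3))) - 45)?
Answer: 437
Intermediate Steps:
19*((-4 + 6*((1 - 5)*(-3))) - 45) = 19*((-4 + 6*(-4*(-3))) - 45) = 19*((-4 + 6*12) - 45) = 19*((-4 + 72) - 45) = 19*(68 - 45) = 19*23 = 437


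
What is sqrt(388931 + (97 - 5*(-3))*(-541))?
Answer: sqrt(328339) ≈ 573.01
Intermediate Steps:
sqrt(388931 + (97 - 5*(-3))*(-541)) = sqrt(388931 + (97 + 15)*(-541)) = sqrt(388931 + 112*(-541)) = sqrt(388931 - 60592) = sqrt(328339)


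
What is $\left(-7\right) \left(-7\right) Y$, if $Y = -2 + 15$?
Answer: $637$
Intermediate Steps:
$Y = 13$
$\left(-7\right) \left(-7\right) Y = \left(-7\right) \left(-7\right) 13 = 49 \cdot 13 = 637$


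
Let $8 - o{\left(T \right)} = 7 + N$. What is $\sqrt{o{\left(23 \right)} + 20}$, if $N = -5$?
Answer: $\sqrt{26} \approx 5.099$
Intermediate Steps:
$o{\left(T \right)} = 6$ ($o{\left(T \right)} = 8 - \left(7 - 5\right) = 8 - 2 = 6$)
$\sqrt{o{\left(23 \right)} + 20} = \sqrt{6 + 20} = \sqrt{26}$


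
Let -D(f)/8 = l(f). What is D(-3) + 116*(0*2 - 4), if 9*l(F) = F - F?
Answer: -464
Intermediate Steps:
l(F) = 0 (l(F) = (F - F)/9 = (1/9)*0 = 0)
D(f) = 0 (D(f) = -8*0 = 0)
D(-3) + 116*(0*2 - 4) = 0 + 116*(0*2 - 4) = 0 + 116*(0 - 4) = 0 + 116*(-4) = 0 - 464 = -464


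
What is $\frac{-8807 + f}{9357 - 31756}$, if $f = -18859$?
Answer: $\frac{27666}{22399} \approx 1.2351$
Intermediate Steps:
$\frac{-8807 + f}{9357 - 31756} = \frac{-8807 - 18859}{9357 - 31756} = - \frac{27666}{-22399} = \left(-27666\right) \left(- \frac{1}{22399}\right) = \frac{27666}{22399}$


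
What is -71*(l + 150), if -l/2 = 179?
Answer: 14768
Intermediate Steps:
l = -358 (l = -2*179 = -358)
-71*(l + 150) = -71*(-358 + 150) = -71*(-208) = 14768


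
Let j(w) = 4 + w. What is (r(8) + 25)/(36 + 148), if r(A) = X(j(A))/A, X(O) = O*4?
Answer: 31/184 ≈ 0.16848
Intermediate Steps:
X(O) = 4*O
r(A) = (16 + 4*A)/A (r(A) = (4*(4 + A))/A = (16 + 4*A)/A)
(r(8) + 25)/(36 + 148) = ((4 + 16/8) + 25)/(36 + 148) = ((4 + 16*(⅛)) + 25)/184 = ((4 + 2) + 25)*(1/184) = (6 + 25)*(1/184) = 31*(1/184) = 31/184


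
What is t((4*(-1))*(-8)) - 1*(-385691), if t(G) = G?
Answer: 385723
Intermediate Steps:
t((4*(-1))*(-8)) - 1*(-385691) = (4*(-1))*(-8) - 1*(-385691) = -4*(-8) + 385691 = 32 + 385691 = 385723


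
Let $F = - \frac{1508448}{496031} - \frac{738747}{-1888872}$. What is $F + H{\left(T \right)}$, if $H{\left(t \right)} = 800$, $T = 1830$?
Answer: $\frac{249022809949367}{312313022344} \approx 797.35$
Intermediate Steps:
$F = - \frac{827607925833}{312313022344}$ ($F = \left(-1508448\right) \frac{1}{496031} - - \frac{246249}{629624} = - \frac{1508448}{496031} + \frac{246249}{629624} = - \frac{827607925833}{312313022344} \approx -2.6499$)
$F + H{\left(T \right)} = - \frac{827607925833}{312313022344} + 800 = \frac{249022809949367}{312313022344}$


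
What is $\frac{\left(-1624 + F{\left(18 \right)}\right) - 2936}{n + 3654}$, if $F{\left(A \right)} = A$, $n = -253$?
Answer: $- \frac{4542}{3401} \approx -1.3355$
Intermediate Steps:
$\frac{\left(-1624 + F{\left(18 \right)}\right) - 2936}{n + 3654} = \frac{\left(-1624 + 18\right) - 2936}{-253 + 3654} = \frac{-1606 - 2936}{3401} = \left(-4542\right) \frac{1}{3401} = - \frac{4542}{3401}$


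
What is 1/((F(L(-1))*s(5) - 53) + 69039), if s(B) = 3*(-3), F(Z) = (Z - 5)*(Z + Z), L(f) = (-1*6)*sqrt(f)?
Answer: 34817/2424592778 + 135*I/1212296389 ≈ 1.436e-5 + 1.1136e-7*I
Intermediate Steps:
L(f) = -6*sqrt(f)
F(Z) = 2*Z*(-5 + Z) (F(Z) = (-5 + Z)*(2*Z) = 2*Z*(-5 + Z))
s(B) = -9
1/((F(L(-1))*s(5) - 53) + 69039) = 1/(((2*(-6*I)*(-5 - 6*I))*(-9) - 53) + 69039) = 1/((-12*I*(-5 - 6*I)*(-9) - 53) + 69039) = 1/((108*I*(-5 - 6*I) - 53) + 69039) = 1/((-53 + 108*I*(-5 - 6*I)) + 69039) = 1/(68986 + 108*I*(-5 - 6*I))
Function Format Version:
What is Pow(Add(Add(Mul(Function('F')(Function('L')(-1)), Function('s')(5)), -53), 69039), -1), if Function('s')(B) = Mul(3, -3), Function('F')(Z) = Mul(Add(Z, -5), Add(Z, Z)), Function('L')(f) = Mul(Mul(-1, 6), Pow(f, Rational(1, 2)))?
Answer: Add(Rational(34817, 2424592778), Mul(Rational(135, 1212296389), I)) ≈ Add(1.4360e-5, Mul(1.1136e-7, I))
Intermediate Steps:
Function('L')(f) = Mul(-6, Pow(f, Rational(1, 2)))
Function('F')(Z) = Mul(2, Z, Add(-5, Z)) (Function('F')(Z) = Mul(Add(-5, Z), Mul(2, Z)) = Mul(2, Z, Add(-5, Z)))
Function('s')(B) = -9
Pow(Add(Add(Mul(Function('F')(Function('L')(-1)), Function('s')(5)), -53), 69039), -1) = Pow(Add(Add(Mul(Mul(2, Mul(-6, Pow(-1, Rational(1, 2))), Add(-5, Mul(-6, Pow(-1, Rational(1, 2))))), -9), -53), 69039), -1) = Pow(Add(Add(Mul(Mul(2, Mul(-6, I), Add(-5, Mul(-6, I))), -9), -53), 69039), -1) = Pow(Add(Add(Mul(Mul(-12, I, Add(-5, Mul(-6, I))), -9), -53), 69039), -1) = Pow(Add(Add(Mul(108, I, Add(-5, Mul(-6, I))), -53), 69039), -1) = Pow(Add(Add(-53, Mul(108, I, Add(-5, Mul(-6, I)))), 69039), -1) = Pow(Add(68986, Mul(108, I, Add(-5, Mul(-6, I)))), -1)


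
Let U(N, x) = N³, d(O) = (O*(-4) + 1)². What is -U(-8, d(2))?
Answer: 512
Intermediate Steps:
d(O) = (1 - 4*O)² (d(O) = (-4*O + 1)² = (1 - 4*O)²)
-U(-8, d(2)) = -1*(-8)³ = -1*(-512) = 512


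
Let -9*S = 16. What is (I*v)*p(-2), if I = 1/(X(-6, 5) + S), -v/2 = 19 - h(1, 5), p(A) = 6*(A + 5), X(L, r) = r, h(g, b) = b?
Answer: -4536/29 ≈ -156.41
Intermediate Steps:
S = -16/9 (S = -⅑*16 = -16/9 ≈ -1.7778)
p(A) = 30 + 6*A (p(A) = 6*(5 + A) = 30 + 6*A)
v = -28 (v = -2*(19 - 1*5) = -2*(19 - 5) = -2*14 = -28)
I = 9/29 (I = 1/(5 - 16/9) = 1/(29/9) = 9/29 ≈ 0.31034)
(I*v)*p(-2) = ((9/29)*(-28))*(30 + 6*(-2)) = -252*(30 - 12)/29 = -252/29*18 = -4536/29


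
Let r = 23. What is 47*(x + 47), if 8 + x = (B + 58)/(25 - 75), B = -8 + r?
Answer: 88219/50 ≈ 1764.4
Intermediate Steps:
B = 15 (B = -8 + 23 = 15)
x = -473/50 (x = -8 + (15 + 58)/(25 - 75) = -8 + 73/(-50) = -8 + 73*(-1/50) = -8 - 73/50 = -473/50 ≈ -9.4600)
47*(x + 47) = 47*(-473/50 + 47) = 47*(1877/50) = 88219/50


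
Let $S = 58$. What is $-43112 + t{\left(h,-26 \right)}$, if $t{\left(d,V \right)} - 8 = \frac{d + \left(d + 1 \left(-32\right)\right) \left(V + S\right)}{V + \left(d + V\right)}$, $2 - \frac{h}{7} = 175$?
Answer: $- \frac{54399365}{1263} \approx -43072.0$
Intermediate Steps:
$h = -1211$ ($h = 14 - 1225 = -1211$)
$t{\left(d,V \right)} = 8 + \frac{d + \left(-32 + d\right) \left(58 + V\right)}{d + 2 V}$ ($t{\left(d,V \right)} = 8 + \frac{d + \left(d + 1 \left(-32\right)\right) \left(V + 58\right)}{V + \left(d + V\right)} = 8 + \frac{d + \left(d - 32\right) \left(58 + V\right)}{V + \left(V + d\right)} = 8 + \frac{d + \left(-32 + d\right) \left(58 + V\right)}{d + 2 V}$)
$-43112 + t{\left(h,-26 \right)} = -43112 + \frac{-1856 - -416 + 67 \left(-1211\right) - -31486}{-1211 + 2 \left(-26\right)} = -43112 + \frac{-1856 + 416 - 81137 + 31486}{-1211 - 52} = -43112 + \frac{1}{-1263} \left(-51091\right) = -43112 - - \frac{51091}{1263} = -43112 + \frac{51091}{1263} = - \frac{54399365}{1263}$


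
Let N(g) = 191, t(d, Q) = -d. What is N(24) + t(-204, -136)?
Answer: 395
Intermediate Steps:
N(24) + t(-204, -136) = 191 - 1*(-204) = 191 + 204 = 395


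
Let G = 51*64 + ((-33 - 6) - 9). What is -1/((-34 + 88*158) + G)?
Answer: -1/17086 ≈ -5.8527e-5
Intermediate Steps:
G = 3216 (G = 3264 + (-39 - 9) = 3264 - 48 = 3216)
-1/((-34 + 88*158) + G) = -1/((-34 + 88*158) + 3216) = -1/((-34 + 13904) + 3216) = -1/(13870 + 3216) = -1/17086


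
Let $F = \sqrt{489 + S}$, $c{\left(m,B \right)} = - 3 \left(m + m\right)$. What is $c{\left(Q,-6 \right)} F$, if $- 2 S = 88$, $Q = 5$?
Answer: $- 30 \sqrt{445} \approx -632.85$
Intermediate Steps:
$S = -44$ ($S = \left(- \frac{1}{2}\right) 88 = -44$)
$c{\left(m,B \right)} = - 6 m$ ($c{\left(m,B \right)} = - 3 \cdot 2 m = - 6 m$)
$F = \sqrt{445}$ ($F = \sqrt{489 - 44} = \sqrt{445} \approx 21.095$)
$c{\left(Q,-6 \right)} F = \left(-6\right) 5 \sqrt{445} = - 30 \sqrt{445}$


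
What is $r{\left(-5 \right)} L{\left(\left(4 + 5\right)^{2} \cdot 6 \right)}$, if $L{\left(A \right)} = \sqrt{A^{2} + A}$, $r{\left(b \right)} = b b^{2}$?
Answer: $- 1125 \sqrt{2922} \approx -60813.0$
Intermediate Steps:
$r{\left(b \right)} = b^{3}$
$L{\left(A \right)} = \sqrt{A + A^{2}}$
$r{\left(-5 \right)} L{\left(\left(4 + 5\right)^{2} \cdot 6 \right)} = \left(-5\right)^{3} \sqrt{\left(4 + 5\right)^{2} \cdot 6 \left(1 + \left(4 + 5\right)^{2} \cdot 6\right)} = - 125 \sqrt{9^{2} \cdot 6 \left(1 + 9^{2} \cdot 6\right)} = - 125 \sqrt{81 \cdot 6 \left(1 + 81 \cdot 6\right)} = - 125 \sqrt{486 \left(1 + 486\right)} = - 125 \sqrt{486 \cdot 487} = - 125 \sqrt{236682} = - 125 \cdot 9 \sqrt{2922} = - 1125 \sqrt{2922}$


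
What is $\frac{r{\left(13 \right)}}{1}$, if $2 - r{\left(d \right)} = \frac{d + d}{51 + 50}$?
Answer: $\frac{176}{101} \approx 1.7426$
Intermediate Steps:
$r{\left(d \right)} = 2 - \frac{2 d}{101}$ ($r{\left(d \right)} = 2 - \frac{d + d}{51 + 50} = 2 - \frac{2 d}{101}$)
$\frac{r{\left(13 \right)}}{1} = \frac{2 - \frac{26}{101}}{1} = \left(2 - \frac{26}{101}\right) 1 = \frac{176}{101} \cdot 1 = \frac{176}{101}$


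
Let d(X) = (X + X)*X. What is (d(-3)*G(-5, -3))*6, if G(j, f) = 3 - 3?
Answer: 0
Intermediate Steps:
d(X) = 2*X² (d(X) = (2*X)*X = 2*X²)
G(j, f) = 0
(d(-3)*G(-5, -3))*6 = ((2*(-3)²)*0)*6 = ((2*9)*0)*6 = (18*0)*6 = 0*6 = 0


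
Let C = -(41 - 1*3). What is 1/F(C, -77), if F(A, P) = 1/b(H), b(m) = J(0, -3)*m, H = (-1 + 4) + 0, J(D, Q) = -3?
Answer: -9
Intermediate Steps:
C = -38 (C = -(41 - 3) = -1*38 = -38)
H = 3 (H = 3 + 0 = 3)
b(m) = -3*m
F(A, P) = -⅑ (F(A, P) = 1/(-3*3) = 1/(-9) = -⅑)
1/F(C, -77) = 1/(-⅑) = -9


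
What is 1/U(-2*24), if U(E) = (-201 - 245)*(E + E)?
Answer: 1/42816 ≈ 2.3356e-5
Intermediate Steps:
U(E) = -892*E
1/U(-2*24) = 1/(-(-1784)*24) = 1/(-892*(-48)) = 1/42816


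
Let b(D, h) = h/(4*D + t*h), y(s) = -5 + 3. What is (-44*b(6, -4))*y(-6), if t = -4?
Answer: -44/5 ≈ -8.8000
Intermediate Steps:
y(s) = -2
b(D, h) = h/(-4*h + 4*D) (b(D, h) = h/(4*D - 4*h) = h/(-4*h + 4*D))
(-44*b(6, -4))*y(-6) = -11*(-4)/(6 - 1*(-4))*(-2) = -11*(-4)/(6 + 4)*(-2) = -11*(-4)/10*(-2) = -44*(-1/10)*(-2) = (22/5)*(-2) = -44/5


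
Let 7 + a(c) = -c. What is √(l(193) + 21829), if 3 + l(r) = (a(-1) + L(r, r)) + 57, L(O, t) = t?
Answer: √22070 ≈ 148.56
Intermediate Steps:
a(c) = -7 - c
l(r) = 48 + r (l(r) = -3 + (((-7 - 1*(-1)) + r) + 57) = -3 + (((-7 + 1) + r) + 57) = -3 + ((-6 + r) + 57) = -3 + (51 + r) = 48 + r)
√(l(193) + 21829) = √((48 + 193) + 21829) = √(241 + 21829) = √22070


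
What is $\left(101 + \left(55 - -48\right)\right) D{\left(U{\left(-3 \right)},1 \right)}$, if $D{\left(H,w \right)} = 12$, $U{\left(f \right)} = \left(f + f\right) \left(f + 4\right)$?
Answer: $2448$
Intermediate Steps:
$U{\left(f \right)} = 2 f \left(4 + f\right)$
$\left(101 + \left(55 - -48\right)\right) D{\left(U{\left(-3 \right)},1 \right)} = \left(101 + \left(55 - -48\right)\right) 12 = \left(101 + \left(55 + 48\right)\right) 12 = \left(101 + 103\right) 12 = 204 \cdot 12 = 2448$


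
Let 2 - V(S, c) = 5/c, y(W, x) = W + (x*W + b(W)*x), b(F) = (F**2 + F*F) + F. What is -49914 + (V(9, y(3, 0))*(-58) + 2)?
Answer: -149794/3 ≈ -49931.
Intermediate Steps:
b(F) = F + 2*F**2 (b(F) = (F**2 + F**2) + F = 2*F**2 + F = F + 2*F**2)
y(W, x) = W + W*x + W*x*(1 + 2*W) (y(W, x) = W + (x*W + (W*(1 + 2*W))*x) = W + (W*x + W*x*(1 + 2*W)) = W + W*x + W*x*(1 + 2*W))
V(S, c) = 2 - 5/c
-49914 + (V(9, y(3, 0))*(-58) + 2) = -49914 + ((2 - 5*1/(3*(1 + 0 + 0*(1 + 2*3))))*(-58) + 2) = -49914 + ((2 - 5*1/(3*(1 + 0 + 0*(1 + 6))))*(-58) + 2) = -49914 + ((2 - 5*1/(3*(1 + 0 + 0*7)))*(-58) + 2) = -49914 + ((2 - 5*1/(3*(1 + 0 + 0)))*(-58) + 2) = -49914 + ((2 - 5/(3*1))*(-58) + 2) = -49914 + ((2 - 5/3)*(-58) + 2) = -49914 + ((1/3)*(-58) + 2) = -49914 + (-58/3 + 2) = -49914 - 52/3 = -149794/3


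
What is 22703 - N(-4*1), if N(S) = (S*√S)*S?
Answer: 22703 - 32*I ≈ 22703.0 - 32.0*I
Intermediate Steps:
N(S) = S^(5/2) (N(S) = S^(3/2)*S = S^(5/2))
22703 - N(-4*1) = 22703 - (-4*1)^(5/2) = 22703 - (-4)^(5/2) = 22703 - 32*I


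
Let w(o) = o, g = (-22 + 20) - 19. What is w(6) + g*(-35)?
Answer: 741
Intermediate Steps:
g = -21 (g = -2 - 19 = -21)
w(6) + g*(-35) = 6 - 21*(-35) = 6 + 735 = 741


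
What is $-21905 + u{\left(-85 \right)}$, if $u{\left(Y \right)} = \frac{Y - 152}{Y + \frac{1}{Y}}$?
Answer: $- \frac{158265385}{7226} \approx -21902.0$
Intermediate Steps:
$u{\left(Y \right)} = \frac{-152 + Y}{Y + \frac{1}{Y}}$
$-21905 + u{\left(-85 \right)} = -21905 - \frac{85 \left(-152 - 85\right)}{1 + \left(-85\right)^{2}} = -21905 - 85 \frac{1}{1 + 7225} \left(-237\right) = -21905 - 85 \cdot \frac{1}{7226} \left(-237\right) = -21905 - \frac{85}{7226} \left(-237\right) = -21905 + \frac{20145}{7226} = - \frac{158265385}{7226}$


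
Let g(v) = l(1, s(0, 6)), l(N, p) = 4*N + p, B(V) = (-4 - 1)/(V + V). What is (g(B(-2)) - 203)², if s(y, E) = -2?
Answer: 40401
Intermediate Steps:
B(V) = -5/(2*V) (B(V) = -5*1/(2*V) = -5/(2*V))
l(N, p) = p + 4*N
g(v) = 2 (g(v) = -2 + 4*1 = -2 + 4 = 2)
(g(B(-2)) - 203)² = (2 - 203)² = (-201)² = 40401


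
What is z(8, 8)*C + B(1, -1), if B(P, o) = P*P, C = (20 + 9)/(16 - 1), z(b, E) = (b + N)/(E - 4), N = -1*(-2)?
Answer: 35/6 ≈ 5.8333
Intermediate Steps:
N = 2
z(b, E) = (2 + b)/(-4 + E) (z(b, E) = (b + 2)/(E - 4) = (2 + b)/(-4 + E))
C = 29/15 ≈ 1.9333
B(P, o) = P²
z(8, 8)*C + B(1, -1) = ((2 + 8)/(-4 + 8))*(29/15) + 1² = (10/4)*(29/15) + 1 = ((¼)*10)*(29/15) + 1 = (5/2)*(29/15) + 1 = 29/6 + 1 = 35/6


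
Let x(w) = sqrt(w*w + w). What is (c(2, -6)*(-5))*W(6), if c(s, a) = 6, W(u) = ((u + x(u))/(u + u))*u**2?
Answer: -540 - 90*sqrt(42) ≈ -1123.3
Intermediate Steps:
x(w) = sqrt(w + w**2) (x(w) = sqrt(w**2 + w) = sqrt(w + w**2))
W(u) = u*(u + sqrt(u*(1 + u)))/2 (W(u) = ((u + sqrt(u*(1 + u)))/(u + u))*u**2 = ((u + sqrt(u*(1 + u)))/((2*u)))*u**2 = ((u + sqrt(u*(1 + u)))*(1/(2*u)))*u**2 = ((u + sqrt(u*(1 + u)))/(2*u))*u**2 = u*(u + sqrt(u*(1 + u)))/2)
(c(2, -6)*(-5))*W(6) = (6*(-5))*((1/2)*6*(6 + sqrt(6*(1 + 6)))) = -15*6*(6 + sqrt(6*7)) = -15*6*(6 + sqrt(42)) = -30*(18 + 3*sqrt(42)) = -540 - 90*sqrt(42)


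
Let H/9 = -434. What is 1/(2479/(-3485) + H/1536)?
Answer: -892160/2903359 ≈ -0.30729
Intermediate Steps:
H = -3906 (H = 9*(-434) = -3906)
1/(2479/(-3485) + H/1536) = 1/(2479/(-3485) - 3906/1536) = 1/(2479*(-1/3485) - 3906*1/1536) = 1/(-2479/3485 - 651/256) = 1/(-2903359/892160) = -892160/2903359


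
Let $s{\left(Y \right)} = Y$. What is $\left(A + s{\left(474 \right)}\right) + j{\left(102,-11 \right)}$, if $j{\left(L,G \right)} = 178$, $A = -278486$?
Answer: $-277834$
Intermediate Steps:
$\left(A + s{\left(474 \right)}\right) + j{\left(102,-11 \right)} = \left(-278486 + 474\right) + 178 = -278012 + 178 = -277834$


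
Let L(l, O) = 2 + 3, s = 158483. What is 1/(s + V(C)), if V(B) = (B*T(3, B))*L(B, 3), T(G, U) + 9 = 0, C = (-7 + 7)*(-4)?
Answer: 1/158483 ≈ 6.3098e-6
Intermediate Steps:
C = 0 (C = 0*(-4) = 0)
T(G, U) = -9 (T(G, U) = -9 + 0 = -9)
L(l, O) = 5
V(B) = -45*B (V(B) = (B*(-9))*5 = -9*B*5 = -45*B)
1/(s + V(C)) = 1/(158483 - 45*0) = 1/(158483 + 0) = 1/158483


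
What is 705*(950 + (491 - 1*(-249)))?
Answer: 1191450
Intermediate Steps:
705*(950 + (491 - 1*(-249))) = 705*(950 + (491 + 249)) = 705*(950 + 740) = 705*1690 = 1191450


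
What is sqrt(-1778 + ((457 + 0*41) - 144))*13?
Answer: 13*I*sqrt(1465) ≈ 497.58*I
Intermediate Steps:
sqrt(-1778 + ((457 + 0*41) - 144))*13 = sqrt(-1778 + ((457 + 0) - 144))*13 = sqrt(-1778 + (457 - 144))*13 = sqrt(-1778 + 313)*13 = sqrt(-1465)*13 = (I*sqrt(1465))*13 = 13*I*sqrt(1465)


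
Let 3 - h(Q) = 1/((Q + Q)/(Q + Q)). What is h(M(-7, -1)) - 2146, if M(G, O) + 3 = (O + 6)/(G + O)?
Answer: -2144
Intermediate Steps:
M(G, O) = -3 + (6 + O)/(G + O) (M(G, O) = -3 + (O + 6)/(G + O) = -3 + (6 + O)/(G + O))
h(Q) = 2 (h(Q) = 3 - 1/((Q + Q)/(Q + Q)) = 3 - 1/((2*Q)/((2*Q))) = 3 - 1/((2*Q)*(1/(2*Q))) = 3 - 1/1 = 3 - 1*1 = 3 - 1 = 2)
h(M(-7, -1)) - 2146 = 2 - 2146 = -2144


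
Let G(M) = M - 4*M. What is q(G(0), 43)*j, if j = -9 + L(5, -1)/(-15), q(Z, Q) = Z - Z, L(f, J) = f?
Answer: 0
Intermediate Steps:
G(M) = -3*M
q(Z, Q) = 0
j = -28/3 (j = -9 + 5/(-15) = -9 + 5*(-1/15) = -9 - 1/3 = -28/3 ≈ -9.3333)
q(G(0), 43)*j = 0*(-28/3) = 0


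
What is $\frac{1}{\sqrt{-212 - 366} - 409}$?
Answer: $- \frac{409}{167859} - \frac{17 i \sqrt{2}}{167859} \approx -0.0024366 - 0.00014323 i$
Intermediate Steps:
$\frac{1}{\sqrt{-212 - 366} - 409} = \frac{1}{\sqrt{-578} - 409} = \frac{1}{17 i \sqrt{2} - 409} = \frac{1}{-409 + 17 i \sqrt{2}}$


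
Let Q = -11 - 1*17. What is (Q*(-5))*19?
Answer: 2660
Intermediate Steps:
Q = -28 (Q = -11 - 17 = -28)
(Q*(-5))*19 = -28*(-5)*19 = 140*19 = 2660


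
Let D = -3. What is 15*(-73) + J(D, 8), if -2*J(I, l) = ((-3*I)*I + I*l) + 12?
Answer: -2151/2 ≈ -1075.5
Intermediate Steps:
J(I, l) = -6 + 3*I²/2 - I*l/2 (J(I, l) = -(((-3*I)*I + I*l) + 12)/2 = -((-3*I² + I*l) + 12)/2 = -(12 - 3*I² + I*l)/2 = -6 + 3*I²/2 - I*l/2)
15*(-73) + J(D, 8) = 15*(-73) + (-6 + (3/2)*(-3)² - ½*(-3)*8) = -1095 + (-6 + (3/2)*9 + 12) = -1095 + (-6 + 27/2 + 12) = -1095 + 39/2 = -2151/2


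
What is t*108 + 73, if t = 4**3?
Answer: 6985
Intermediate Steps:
t = 64
t*108 + 73 = 64*108 + 73 = 6912 + 73 = 6985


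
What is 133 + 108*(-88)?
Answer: -9371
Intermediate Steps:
133 + 108*(-88) = 133 - 9504 = -9371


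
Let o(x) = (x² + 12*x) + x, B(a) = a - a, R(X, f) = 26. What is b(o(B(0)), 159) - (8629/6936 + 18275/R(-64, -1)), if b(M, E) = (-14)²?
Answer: -45816949/90168 ≈ -508.13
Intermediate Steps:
B(a) = 0
o(x) = x² + 13*x
b(M, E) = 196
b(o(B(0)), 159) - (8629/6936 + 18275/R(-64, -1)) = 196 - (8629/6936 + 18275/26) = 196 - 1*63489877/90168 = 196 - 63489877/90168 = -45816949/90168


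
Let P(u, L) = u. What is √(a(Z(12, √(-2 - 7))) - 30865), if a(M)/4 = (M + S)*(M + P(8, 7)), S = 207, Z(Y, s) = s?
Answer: √(-24277 + 2580*I) ≈ 8.2676 + 156.03*I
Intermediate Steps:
a(M) = 4*(8 + M)*(207 + M) (a(M) = 4*((M + 207)*(M + 8)) = 4*((207 + M)*(8 + M)) = 4*((8 + M)*(207 + M)) = 4*(8 + M)*(207 + M))
√(a(Z(12, √(-2 - 7))) - 30865) = √((6624 + 4*(√(-2 - 7))² + 860*√(-2 - 7)) - 30865) = √((6624 + 4*(√(-9))² + 860*√(-9)) - 30865) = √((6624 + 4*(3*I)² + 860*(3*I)) - 30865) = √((6624 + 4*(-9) + 2580*I) - 30865) = √((6624 - 36 + 2580*I) - 30865) = √((6588 + 2580*I) - 30865) = √(-24277 + 2580*I)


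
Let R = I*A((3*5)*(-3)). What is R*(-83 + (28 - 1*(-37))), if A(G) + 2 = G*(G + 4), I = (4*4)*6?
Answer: -3184704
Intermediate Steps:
I = 96 (I = 16*6 = 96)
A(G) = -2 + G*(4 + G) (A(G) = -2 + G*(G + 4) = -2 + G*(4 + G))
R = 176928 (R = 96*(-2 + ((3*5)*(-3))**2 + 4*((3*5)*(-3))) = 96*(-2 + (15*(-3))**2 + 4*(15*(-3))) = 96*(-2 + (-45)**2 + 4*(-45)) = 96*(-2 + 2025 - 180) = 96*1843 = 176928)
R*(-83 + (28 - 1*(-37))) = 176928*(-83 + (28 - 1*(-37))) = 176928*(-83 + (28 + 37)) = 176928*(-83 + 65) = 176928*(-18) = -3184704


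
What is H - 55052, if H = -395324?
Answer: -450376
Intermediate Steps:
H - 55052 = -395324 - 55052 = -450376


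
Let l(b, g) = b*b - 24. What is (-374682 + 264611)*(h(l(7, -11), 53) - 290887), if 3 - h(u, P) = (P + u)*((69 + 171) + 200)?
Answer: 35795529484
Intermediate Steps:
l(b, g) = -24 + b² (l(b, g) = b² - 24 = -24 + b²)
h(u, P) = 3 - 440*P - 440*u (h(u, P) = 3 - (P + u)*((69 + 171) + 200) = 3 - (P + u)*(240 + 200) = 3 - (P + u)*440 = 3 - (440*P + 440*u) = 3 + (-440*P - 440*u) = 3 - 440*P - 440*u)
(-374682 + 264611)*(h(l(7, -11), 53) - 290887) = (-374682 + 264611)*((3 - 440*53 - 440*(-24 + 7²)) - 290887) = -110071*((3 - 23320 - 440*(-24 + 49)) - 290887) = -110071*((3 - 23320 - 440*25) - 290887) = -110071*((3 - 23320 - 11000) - 290887) = -110071*(-34317 - 290887) = -110071*(-325204) = 35795529484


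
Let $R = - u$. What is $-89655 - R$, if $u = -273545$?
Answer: $-363200$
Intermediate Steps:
$R = 273545$ ($R = \left(-1\right) \left(-273545\right) = 273545$)
$-89655 - R = -89655 - 273545 = -363200$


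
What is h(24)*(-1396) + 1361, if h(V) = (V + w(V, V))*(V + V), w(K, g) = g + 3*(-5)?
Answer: -2209903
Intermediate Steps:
w(K, g) = -15 + g (w(K, g) = g - 15 = -15 + g)
h(V) = 2*V*(-15 + 2*V) (h(V) = (V + (-15 + V))*(V + V) = (-15 + 2*V)*(2*V) = 2*V*(-15 + 2*V))
h(24)*(-1396) + 1361 = (2*24*(-15 + 2*24))*(-1396) + 1361 = (2*24*(-15 + 48))*(-1396) + 1361 = (2*24*33)*(-1396) + 1361 = 1584*(-1396) + 1361 = -2211264 + 1361 = -2209903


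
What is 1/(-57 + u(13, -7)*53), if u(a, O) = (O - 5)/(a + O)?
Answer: -1/163 ≈ -0.0061350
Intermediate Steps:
u(a, O) = (-5 + O)/(O + a)
1/(-57 + u(13, -7)*53) = 1/(-57 + ((-5 - 7)/(-7 + 13))*53) = 1/(-57 + (-12/6)*53) = 1/(-57 + ((⅙)*(-12))*53) = 1/(-57 - 2*53) = 1/(-57 - 106) = 1/(-163) = -1/163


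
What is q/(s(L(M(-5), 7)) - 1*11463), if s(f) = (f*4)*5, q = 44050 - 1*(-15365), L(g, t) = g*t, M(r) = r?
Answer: -59415/12163 ≈ -4.8849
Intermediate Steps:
q = 59415 (q = 44050 + 15365 = 59415)
s(f) = 20*f (s(f) = (4*f)*5 = 20*f)
q/(s(L(M(-5), 7)) - 1*11463) = 59415/(20*(-5*7) - 1*11463) = 59415/(20*(-35) - 11463) = 59415/(-700 - 11463) = 59415/(-12163) = 59415*(-1/12163) = -59415/12163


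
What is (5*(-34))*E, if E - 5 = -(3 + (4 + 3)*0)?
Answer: -340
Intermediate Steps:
E = 2 (E = 5 - (3 + (4 + 3)*0) = 5 - (3 + 7*0) = 5 - (3 + 0) = 5 - 1*3 = 5 - 3 = 2)
(5*(-34))*E = (5*(-34))*2 = -170*2 = -340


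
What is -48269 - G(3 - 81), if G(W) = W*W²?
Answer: 426283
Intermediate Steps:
G(W) = W³
-48269 - G(3 - 81) = -48269 - (3 - 81)³ = -48269 - 1*(-78)³ = -48269 - 1*(-474552) = -48269 + 474552 = 426283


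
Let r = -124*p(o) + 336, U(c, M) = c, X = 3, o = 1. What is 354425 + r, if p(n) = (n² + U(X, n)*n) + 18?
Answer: 352033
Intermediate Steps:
p(n) = 18 + n² + 3*n (p(n) = (n² + 3*n) + 18 = 18 + n² + 3*n)
r = -2392 (r = -124*(18 + 1² + 3*1) + 336 = -124*(18 + 1 + 3) + 336 = -124*22 + 336 = -2728 + 336 = -2392)
354425 + r = 354425 - 2392 = 352033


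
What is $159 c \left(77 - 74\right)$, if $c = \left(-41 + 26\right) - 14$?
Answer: $-13833$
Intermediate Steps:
$c = -29$ ($c = -15 - 14 = -29$)
$159 c \left(77 - 74\right) = 159 \left(-29\right) \left(77 - 74\right) = - 4611 \left(77 - 74\right) = \left(-4611\right) 3 = -13833$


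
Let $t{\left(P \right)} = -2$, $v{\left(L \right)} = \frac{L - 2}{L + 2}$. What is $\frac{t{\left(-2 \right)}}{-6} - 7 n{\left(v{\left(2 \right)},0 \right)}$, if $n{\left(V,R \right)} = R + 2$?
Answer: $- \frac{41}{3} \approx -13.667$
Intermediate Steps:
$v{\left(L \right)} = \frac{-2 + L}{2 + L}$
$n{\left(V,R \right)} = 2 + R$
$\frac{t{\left(-2 \right)}}{-6} - 7 n{\left(v{\left(2 \right)},0 \right)} = - \frac{2}{-6} - 7 \left(2 + 0\right) = \left(-2\right) \left(- \frac{1}{6}\right) - 14 = \frac{1}{3} - 14 = - \frac{41}{3}$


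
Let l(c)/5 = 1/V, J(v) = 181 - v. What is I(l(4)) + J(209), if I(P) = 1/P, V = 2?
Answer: -138/5 ≈ -27.600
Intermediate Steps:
l(c) = 5/2
I(l(4)) + J(209) = 1/(5/2) + (181 - 1*209) = 2/5 + (181 - 209) = 2/5 - 28 = -138/5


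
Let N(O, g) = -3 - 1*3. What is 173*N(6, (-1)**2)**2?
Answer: 6228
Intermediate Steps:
N(O, g) = -6 (N(O, g) = -3 - 3 = -6)
173*N(6, (-1)**2)**2 = 173*(-6)**2 = 173*36 = 6228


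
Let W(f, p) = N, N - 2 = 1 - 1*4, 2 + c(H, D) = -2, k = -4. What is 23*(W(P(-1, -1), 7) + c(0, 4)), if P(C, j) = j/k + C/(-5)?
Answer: -115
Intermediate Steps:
c(H, D) = -4 (c(H, D) = -2 - 2 = -4)
P(C, j) = -j/4 - C/5 (P(C, j) = j/(-4) + C/(-5) = j*(-1/4) + C*(-1/5) = -j/4 - C/5)
N = -1 (N = 2 + (1 - 1*4) = 2 + (1 - 4) = 2 - 3 = -1)
W(f, p) = -1
23*(W(P(-1, -1), 7) + c(0, 4)) = 23*(-1 - 4) = 23*(-5) = -115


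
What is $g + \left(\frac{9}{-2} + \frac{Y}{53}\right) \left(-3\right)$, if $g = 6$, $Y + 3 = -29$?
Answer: $\frac{2259}{106} \approx 21.311$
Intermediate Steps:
$Y = -32$ ($Y = -3 - 29 = -32$)
$g + \left(\frac{9}{-2} + \frac{Y}{53}\right) \left(-3\right) = 6 + \left(\frac{9}{-2} - \frac{32}{53}\right) \left(-3\right) = 6 + \left(9 \left(- \frac{1}{2}\right) - \frac{32}{53}\right) \left(-3\right) = 6 + \left(- \frac{9}{2} - \frac{32}{53}\right) \left(-3\right) = 6 - - \frac{1623}{106} = 6 + \frac{1623}{106} = \frac{2259}{106}$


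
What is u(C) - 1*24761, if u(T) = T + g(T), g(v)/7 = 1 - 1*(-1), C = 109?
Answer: -24638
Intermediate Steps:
g(v) = 14 (g(v) = 7*(1 - 1*(-1)) = 7*(1 + 1) = 7*2 = 14)
u(T) = 14 + T (u(T) = T + 14 = 14 + T)
u(C) - 1*24761 = (14 + 109) - 1*24761 = 123 - 24761 = -24638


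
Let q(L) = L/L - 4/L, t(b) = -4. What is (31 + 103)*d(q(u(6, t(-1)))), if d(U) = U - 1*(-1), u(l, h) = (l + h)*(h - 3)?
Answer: 2144/7 ≈ 306.29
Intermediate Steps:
u(l, h) = (-3 + h)*(h + l) (u(l, h) = (h + l)*(-3 + h) = (-3 + h)*(h + l))
q(L) = 1 - 4/L
d(U) = 1 + U (d(U) = U + 1 = 1 + U)
(31 + 103)*d(q(u(6, t(-1)))) = (31 + 103)*(1 + (-4 + ((-4)**2 - 3*(-4) - 3*6 - 4*6))/((-4)**2 - 3*(-4) - 3*6 - 4*6)) = 134*(1 + (-4 + (16 + 12 - 18 - 24))/(16 + 12 - 18 - 24)) = 134*(1 + (-4 - 14)/(-14)) = 134*(1 - 1/14*(-18)) = 134*(1 + 9/7) = 134*(16/7) = 2144/7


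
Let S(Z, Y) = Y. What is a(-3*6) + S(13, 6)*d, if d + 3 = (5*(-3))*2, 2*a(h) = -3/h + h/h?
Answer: -2369/12 ≈ -197.42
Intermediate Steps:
a(h) = ½ - 3/(2*h) (a(h) = (-3/h + h/h)/2 = (-3/h + 1)/2 = (1 - 3/h)/2 = ½ - 3/(2*h))
d = -33 (d = -3 + (5*(-3))*2 = -3 - 15*2 = -3 - 30 = -33)
a(-3*6) + S(13, 6)*d = (-3 - 3*6)/(2*((-3*6))) + 6*(-33) = (½)*(-3 - 18)/(-18) - 198 = (½)*(-1/18)*(-21) - 198 = 7/12 - 198 = -2369/12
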